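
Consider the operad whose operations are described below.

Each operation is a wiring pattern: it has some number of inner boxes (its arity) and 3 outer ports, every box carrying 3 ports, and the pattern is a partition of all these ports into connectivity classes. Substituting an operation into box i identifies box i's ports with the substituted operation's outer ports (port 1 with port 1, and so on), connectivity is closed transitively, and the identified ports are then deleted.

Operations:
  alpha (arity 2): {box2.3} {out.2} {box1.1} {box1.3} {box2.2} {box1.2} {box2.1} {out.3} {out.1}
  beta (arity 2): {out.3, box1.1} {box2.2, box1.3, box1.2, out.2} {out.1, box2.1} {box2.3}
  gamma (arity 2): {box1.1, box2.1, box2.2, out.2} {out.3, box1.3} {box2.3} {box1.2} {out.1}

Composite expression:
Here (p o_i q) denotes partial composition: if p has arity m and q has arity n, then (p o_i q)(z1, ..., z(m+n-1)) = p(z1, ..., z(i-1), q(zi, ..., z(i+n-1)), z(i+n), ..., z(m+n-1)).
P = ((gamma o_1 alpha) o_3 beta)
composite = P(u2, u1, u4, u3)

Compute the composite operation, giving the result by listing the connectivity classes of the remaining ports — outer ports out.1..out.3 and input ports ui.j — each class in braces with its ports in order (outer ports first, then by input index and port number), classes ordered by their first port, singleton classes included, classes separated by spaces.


{out.1} {out.2, u3.1, u3.2, u4.2, u4.3} {out.3} {u1.1} {u1.2} {u1.3} {u2.1} {u2.2} {u2.3} {u3.3} {u4.1}

Reachability decides: close wires over gamma-identified ports.
after alpha, the pattern on (u2, u1) reads {out.1} {out.2} {out.3} {u1.1} {u1.2} {u1.3} {u2.1} {u2.2} {u2.3} (out.j = its outer ports)
after beta, the pattern on (u4, u3) reads {out.1, u3.1} {out.2, u3.2, u4.2, u4.3} {out.3, u4.1} {u3.3} (out.j = its outer ports)
after gamma, the pattern on (u2, u1, u4, u3) reads {out.1} {out.2, u3.1, u3.2, u4.2, u4.3} {out.3} {u1.1} {u1.2} {u1.3} {u2.1} {u2.2} {u2.3} {u3.3} {u4.1} (out.j = its outer ports)


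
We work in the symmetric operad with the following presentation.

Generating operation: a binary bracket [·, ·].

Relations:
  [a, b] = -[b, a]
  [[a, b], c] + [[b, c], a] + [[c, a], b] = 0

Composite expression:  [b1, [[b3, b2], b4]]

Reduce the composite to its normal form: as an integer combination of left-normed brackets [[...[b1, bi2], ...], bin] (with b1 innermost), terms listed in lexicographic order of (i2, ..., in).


-[[[b1, b2], b3], b4] + [[[b1, b3], b2], b4] + [[[b1, b4], b2], b3] - [[[b1, b4], b3], b2]

Left-normed coefficients sit on the b1-initial expansion words.
Composite bracket: [b1, [[b3, b2], b4]]
Under [a, b] = ab - ba we get 8 signed associative words (2^3 = 8).
Words beginning with b1 determine it all:
  the word b1b2b3b4 carries sign -1 and contributes -[[[b1, b2], b3], b4]
  the word b1b3b2b4 carries sign +1 and contributes +[[[b1, b3], b2], b4]
  the word b1b4b2b3 carries sign +1 and contributes +[[[b1, b4], b2], b3]
  the word b1b4b3b2 carries sign -1 and contributes -[[[b1, b4], b3], b2]


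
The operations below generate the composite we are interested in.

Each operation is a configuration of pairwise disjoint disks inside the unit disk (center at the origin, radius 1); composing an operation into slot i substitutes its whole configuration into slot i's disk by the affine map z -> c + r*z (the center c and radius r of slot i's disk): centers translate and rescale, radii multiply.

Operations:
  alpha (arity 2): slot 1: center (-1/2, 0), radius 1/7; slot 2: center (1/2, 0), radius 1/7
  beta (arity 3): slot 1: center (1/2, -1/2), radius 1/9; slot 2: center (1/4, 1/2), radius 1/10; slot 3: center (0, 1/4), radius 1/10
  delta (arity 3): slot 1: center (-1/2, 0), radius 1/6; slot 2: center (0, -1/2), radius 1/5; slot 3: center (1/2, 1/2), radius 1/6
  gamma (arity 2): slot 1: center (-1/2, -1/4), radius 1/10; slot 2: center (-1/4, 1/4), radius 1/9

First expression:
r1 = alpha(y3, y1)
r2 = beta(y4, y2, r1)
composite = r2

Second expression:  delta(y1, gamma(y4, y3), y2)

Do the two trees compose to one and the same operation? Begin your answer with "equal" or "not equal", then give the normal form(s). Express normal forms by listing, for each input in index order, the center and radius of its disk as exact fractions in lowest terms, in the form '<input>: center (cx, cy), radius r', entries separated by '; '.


not equal; first: y1: center (1/20, 1/4), radius 1/70; y2: center (1/4, 1/2), radius 1/10; y3: center (-1/20, 1/4), radius 1/70; y4: center (1/2, -1/2), radius 1/9; second: y1: center (-1/2, 0), radius 1/6; y2: center (1/2, 1/2), radius 1/6; y3: center (-1/20, -9/20), radius 1/45; y4: center (-1/10, -11/20), radius 1/50

Reducing the first expression gives y1: center (1/20, 1/4), radius 1/70; y2: center (1/4, 1/2), radius 1/10; y3: center (-1/20, 1/4), radius 1/70; y4: center (1/2, -1/2), radius 1/9
Reducing the second expression gives y1: center (-1/2, 0), radius 1/6; y2: center (1/2, 1/2), radius 1/6; y3: center (-1/20, -9/20), radius 1/45; y4: center (-1/10, -11/20), radius 1/50
The forms do not match — not equal.


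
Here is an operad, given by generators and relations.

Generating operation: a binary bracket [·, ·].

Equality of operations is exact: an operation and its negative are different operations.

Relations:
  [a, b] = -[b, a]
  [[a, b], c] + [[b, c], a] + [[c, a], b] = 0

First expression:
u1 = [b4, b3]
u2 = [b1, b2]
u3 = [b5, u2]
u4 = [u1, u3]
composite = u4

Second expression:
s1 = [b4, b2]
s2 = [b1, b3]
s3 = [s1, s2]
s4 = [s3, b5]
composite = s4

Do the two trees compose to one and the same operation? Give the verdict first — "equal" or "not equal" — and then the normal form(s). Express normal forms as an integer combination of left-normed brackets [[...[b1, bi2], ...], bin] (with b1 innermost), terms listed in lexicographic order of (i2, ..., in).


not equal: they reduce to -[[[[b1, b2], b5], b3], b4] + [[[[b1, b2], b5], b4], b3] and [[[[b1, b3], b2], b4], b5] - [[[[b1, b3], b4], b2], b5]


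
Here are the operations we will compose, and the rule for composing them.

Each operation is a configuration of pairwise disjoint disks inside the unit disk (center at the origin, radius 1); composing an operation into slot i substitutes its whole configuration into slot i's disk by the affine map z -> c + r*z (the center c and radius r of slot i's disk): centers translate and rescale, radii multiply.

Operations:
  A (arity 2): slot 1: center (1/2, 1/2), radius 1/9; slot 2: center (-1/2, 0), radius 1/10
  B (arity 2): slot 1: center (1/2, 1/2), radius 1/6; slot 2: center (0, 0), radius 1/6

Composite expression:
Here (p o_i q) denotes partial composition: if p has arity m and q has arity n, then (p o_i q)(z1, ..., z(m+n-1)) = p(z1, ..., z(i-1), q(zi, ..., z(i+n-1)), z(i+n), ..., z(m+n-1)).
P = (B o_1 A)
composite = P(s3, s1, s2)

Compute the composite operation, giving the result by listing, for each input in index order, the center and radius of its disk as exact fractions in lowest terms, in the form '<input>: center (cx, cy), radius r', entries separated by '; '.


s1: center (5/12, 1/2), radius 1/60; s2: center (0, 0), radius 1/6; s3: center (7/12, 7/12), radius 1/54

Nesting under B composes maps z -> c + r*z down each s-path.
tracing s3 down its 2-map path: center (7/12, 7/12), radius 1/54
tracing s1 down its 2-map path: center (5/12, 1/2), radius 1/60
tracing s2 down its 1-map path: center (0, 0), radius 1/6


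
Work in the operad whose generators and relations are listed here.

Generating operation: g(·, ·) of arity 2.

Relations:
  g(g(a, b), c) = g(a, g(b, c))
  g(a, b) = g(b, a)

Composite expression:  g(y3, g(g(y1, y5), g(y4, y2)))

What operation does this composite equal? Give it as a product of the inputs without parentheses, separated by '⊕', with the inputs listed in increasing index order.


y1 ⊕ y2 ⊕ y3 ⊕ y4 ⊕ y5

With g associative and commutative, the y-input set is all that matters.
g(y1, y5) spells out as y1 ⊕ y5
g(y4, y2) spells out as y4 ⊕ y2
g(g(y1, y5), g(y4, y2)) spells out as y1 ⊕ y5 ⊕ y4 ⊕ y2
g(y3, g(g(y1, y5), g(y4, y2))) spells out as y3 ⊕ y1 ⊕ y5 ⊕ y4 ⊕ y2
the factors in increasing index order: y1 ⊕ y2 ⊕ y3 ⊕ y4 ⊕ y5


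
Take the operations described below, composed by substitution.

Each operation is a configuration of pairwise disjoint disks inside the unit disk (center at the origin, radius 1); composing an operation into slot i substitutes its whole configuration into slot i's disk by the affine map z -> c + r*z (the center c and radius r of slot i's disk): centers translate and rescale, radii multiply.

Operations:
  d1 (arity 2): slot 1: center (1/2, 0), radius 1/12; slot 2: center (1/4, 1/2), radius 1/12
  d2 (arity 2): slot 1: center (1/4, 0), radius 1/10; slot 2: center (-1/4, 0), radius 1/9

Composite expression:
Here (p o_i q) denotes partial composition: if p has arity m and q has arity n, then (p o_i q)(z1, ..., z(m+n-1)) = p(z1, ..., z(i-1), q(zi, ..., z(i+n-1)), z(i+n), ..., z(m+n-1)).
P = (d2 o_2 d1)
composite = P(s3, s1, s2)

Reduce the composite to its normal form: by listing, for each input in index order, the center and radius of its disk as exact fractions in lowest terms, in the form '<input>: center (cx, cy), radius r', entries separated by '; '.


s1: center (-7/36, 0), radius 1/108; s2: center (-2/9, 1/18), radius 1/108; s3: center (1/4, 0), radius 1/10


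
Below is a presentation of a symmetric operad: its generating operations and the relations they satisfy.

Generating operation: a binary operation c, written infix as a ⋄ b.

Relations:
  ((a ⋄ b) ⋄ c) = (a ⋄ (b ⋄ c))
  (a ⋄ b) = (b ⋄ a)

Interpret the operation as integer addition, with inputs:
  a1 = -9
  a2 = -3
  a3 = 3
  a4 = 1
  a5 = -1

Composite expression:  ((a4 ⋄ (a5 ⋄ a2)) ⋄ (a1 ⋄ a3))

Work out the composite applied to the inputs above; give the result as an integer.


-9

(a5 ⋄ a2) = -4
(a4 ⋄ (a5 ⋄ a2)) = -3
(a1 ⋄ a3) = -6
((a4 ⋄ (a5 ⋄ a2)) ⋄ (a1 ⋄ a3)) = -9


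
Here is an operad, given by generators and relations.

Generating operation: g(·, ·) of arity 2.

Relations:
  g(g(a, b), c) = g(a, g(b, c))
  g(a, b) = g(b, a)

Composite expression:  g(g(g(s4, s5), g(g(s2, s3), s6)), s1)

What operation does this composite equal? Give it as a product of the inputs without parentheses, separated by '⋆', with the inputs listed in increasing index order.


s1 ⋆ s2 ⋆ s3 ⋆ s4 ⋆ s5 ⋆ s6

Both nesting and order wash out for g; what remains is which s's occur.
g(s4, s5) linearizes to s4 ⋆ s5
g(s2, s3) linearizes to s2 ⋆ s3
g(g(s2, s3), s6) linearizes to s2 ⋆ s3 ⋆ s6
g(g(s4, s5), g(g(s2, s3), s6)) linearizes to s4 ⋆ s5 ⋆ s2 ⋆ s3 ⋆ s6
g(g(g(s4, s5), g(g(s2, s3), s6)), s1) linearizes to s4 ⋆ s5 ⋆ s2 ⋆ s3 ⋆ s6 ⋆ s1
putting the inputs in ascending order: s1 ⋆ s2 ⋆ s3 ⋆ s4 ⋆ s5 ⋆ s6


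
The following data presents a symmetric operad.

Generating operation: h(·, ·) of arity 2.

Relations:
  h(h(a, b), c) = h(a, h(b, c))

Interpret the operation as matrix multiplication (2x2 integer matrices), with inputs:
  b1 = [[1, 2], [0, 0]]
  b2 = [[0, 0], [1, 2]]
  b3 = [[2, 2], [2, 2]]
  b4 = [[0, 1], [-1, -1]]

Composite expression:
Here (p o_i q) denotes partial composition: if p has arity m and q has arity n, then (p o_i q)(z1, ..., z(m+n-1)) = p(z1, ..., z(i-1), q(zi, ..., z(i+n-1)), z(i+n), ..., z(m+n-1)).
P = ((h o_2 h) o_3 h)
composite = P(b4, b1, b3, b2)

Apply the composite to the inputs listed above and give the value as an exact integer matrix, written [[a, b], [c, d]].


h(b3, b2) = [[2, 4], [2, 4]]
h(b1, h(b3, b2)) = [[6, 12], [0, 0]]
h(b4, h(b1, h(b3, b2))) = [[0, 0], [-6, -12]]

[[0, 0], [-6, -12]]


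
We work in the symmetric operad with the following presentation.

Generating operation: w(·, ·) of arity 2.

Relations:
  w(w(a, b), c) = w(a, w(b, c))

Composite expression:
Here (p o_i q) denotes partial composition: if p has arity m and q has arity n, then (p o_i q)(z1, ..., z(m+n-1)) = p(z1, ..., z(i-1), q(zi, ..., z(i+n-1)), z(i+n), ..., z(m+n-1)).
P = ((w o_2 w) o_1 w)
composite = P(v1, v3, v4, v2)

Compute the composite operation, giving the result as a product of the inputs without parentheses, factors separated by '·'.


v1 · v3 · v4 · v2

The w-tree's shape is irrelevant; the v-reading-order decides.
w(v1, v3) spells out as v1 · v3
w(v4, v2) spells out as v4 · v2
w(w(v1, v3), w(v4, v2)) spells out as v1 · v3 · v4 · v2


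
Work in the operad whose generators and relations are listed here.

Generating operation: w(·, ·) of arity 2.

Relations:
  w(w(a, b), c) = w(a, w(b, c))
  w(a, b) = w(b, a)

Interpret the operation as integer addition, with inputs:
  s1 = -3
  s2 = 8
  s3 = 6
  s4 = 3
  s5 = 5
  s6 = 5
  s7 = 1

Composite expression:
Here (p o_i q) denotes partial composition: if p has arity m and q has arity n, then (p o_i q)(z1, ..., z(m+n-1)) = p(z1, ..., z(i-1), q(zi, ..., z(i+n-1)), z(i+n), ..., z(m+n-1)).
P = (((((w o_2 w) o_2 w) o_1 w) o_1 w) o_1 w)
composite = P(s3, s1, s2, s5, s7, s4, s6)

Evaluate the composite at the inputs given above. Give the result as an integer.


w(s3, s1) = 3
w(w(s3, s1), s2) = 11
w(w(w(s3, s1), s2), s5) = 16
w(s7, s4) = 4
w(w(s7, s4), s6) = 9
w(w(w(w(s3, s1), s2), s5), w(w(s7, s4), s6)) = 25

25


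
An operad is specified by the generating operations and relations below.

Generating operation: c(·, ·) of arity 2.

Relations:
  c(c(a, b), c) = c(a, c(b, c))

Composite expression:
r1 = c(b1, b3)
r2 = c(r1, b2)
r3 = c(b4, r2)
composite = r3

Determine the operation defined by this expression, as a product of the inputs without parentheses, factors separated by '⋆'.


The c-tree's shape is irrelevant; the b-reading-order decides.
c(b1, b3) collapses to b1 ⋆ b3
c(c(b1, b3), b2) collapses to b1 ⋆ b3 ⋆ b2
c(b4, c(c(b1, b3), b2)) collapses to b4 ⋆ b1 ⋆ b3 ⋆ b2

b4 ⋆ b1 ⋆ b3 ⋆ b2


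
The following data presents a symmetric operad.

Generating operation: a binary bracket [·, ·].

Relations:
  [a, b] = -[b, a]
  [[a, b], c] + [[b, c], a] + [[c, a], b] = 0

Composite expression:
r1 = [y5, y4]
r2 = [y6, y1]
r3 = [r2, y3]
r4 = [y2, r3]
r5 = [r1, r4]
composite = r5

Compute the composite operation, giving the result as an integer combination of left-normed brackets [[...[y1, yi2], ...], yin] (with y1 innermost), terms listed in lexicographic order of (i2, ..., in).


[[[[[y1, y6], y3], y2], y4], y5] - [[[[[y1, y6], y3], y2], y5], y4]


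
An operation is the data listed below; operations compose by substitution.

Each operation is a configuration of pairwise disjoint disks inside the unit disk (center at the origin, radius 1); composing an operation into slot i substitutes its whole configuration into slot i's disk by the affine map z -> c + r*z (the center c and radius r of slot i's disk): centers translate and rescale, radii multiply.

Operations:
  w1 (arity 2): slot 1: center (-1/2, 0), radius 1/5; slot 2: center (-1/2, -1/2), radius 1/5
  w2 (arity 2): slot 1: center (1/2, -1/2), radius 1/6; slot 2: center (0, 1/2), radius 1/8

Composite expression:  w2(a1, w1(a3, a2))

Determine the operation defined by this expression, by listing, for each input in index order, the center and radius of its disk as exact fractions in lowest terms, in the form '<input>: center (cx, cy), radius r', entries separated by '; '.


a1: center (1/2, -1/2), radius 1/6; a2: center (-1/16, 7/16), radius 1/40; a3: center (-1/16, 1/2), radius 1/40

Each a-disk chains the slot maps above it in w2; radii multiply.
for a1, the 1-step affine chain lands on center (1/2, -1/2), radius 1/6
for a3, the 2-step affine chain lands on center (-1/16, 1/2), radius 1/40
for a2, the 2-step affine chain lands on center (-1/16, 7/16), radius 1/40


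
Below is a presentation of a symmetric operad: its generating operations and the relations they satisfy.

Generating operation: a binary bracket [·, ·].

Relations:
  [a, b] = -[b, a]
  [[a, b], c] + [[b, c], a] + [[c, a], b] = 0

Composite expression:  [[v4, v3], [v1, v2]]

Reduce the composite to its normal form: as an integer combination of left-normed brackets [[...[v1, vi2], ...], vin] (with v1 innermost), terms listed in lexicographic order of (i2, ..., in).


In the tensor algebra, words opening v1 carry the v1-anchored form.
Composite bracket: [[v4, v3], [v1, v2]]
Under [a, b] = ab - ba we get 8 signed associative words (2^3 = 8).
Keep just the words that open with v1:
  the word v1v2v3v4 carries sign +1 and contributes +[[[v1, v2], v3], v4]
  the word v1v2v4v3 carries sign -1 and contributes -[[[v1, v2], v4], v3]

[[[v1, v2], v3], v4] - [[[v1, v2], v4], v3]


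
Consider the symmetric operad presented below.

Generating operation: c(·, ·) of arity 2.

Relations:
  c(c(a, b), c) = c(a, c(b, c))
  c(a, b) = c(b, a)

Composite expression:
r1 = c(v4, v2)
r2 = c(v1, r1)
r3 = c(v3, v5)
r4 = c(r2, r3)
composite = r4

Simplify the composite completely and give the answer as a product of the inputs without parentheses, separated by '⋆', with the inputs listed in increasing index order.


v1 ⋆ v2 ⋆ v3 ⋆ v4 ⋆ v5

Shape and order are irrelevant to c; the v-input set decides.
c(v4, v2) flattens to v4 ⋆ v2
c(v1, c(v4, v2)) flattens to v1 ⋆ v4 ⋆ v2
c(v3, v5) flattens to v3 ⋆ v5
c(c(v1, c(v4, v2)), c(v3, v5)) flattens to v1 ⋆ v4 ⋆ v2 ⋆ v3 ⋆ v5
sorting the factors by input index: v1 ⋆ v2 ⋆ v3 ⋆ v4 ⋆ v5


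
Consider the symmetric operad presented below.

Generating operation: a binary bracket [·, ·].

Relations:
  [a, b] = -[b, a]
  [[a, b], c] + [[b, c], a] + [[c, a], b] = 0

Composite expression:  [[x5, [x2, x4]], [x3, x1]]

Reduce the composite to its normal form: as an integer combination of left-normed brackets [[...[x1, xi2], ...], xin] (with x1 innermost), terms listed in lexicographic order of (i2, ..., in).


-[[[[x1, x3], x2], x4], x5] + [[[[x1, x3], x4], x2], x5] + [[[[x1, x3], x5], x2], x4] - [[[[x1, x3], x5], x4], x2]

Skip Jacobi rewriting: expand, keep x1-initial words, read off terms.
Composite bracket: [[x5, [x2, x4]], [x3, x1]]
Under [a, b] = ab - ba we get 16 signed associative words (2^4 = 16).
Keep just the words that open with x1:
  x1x3x2x4x5 appears with sign -1, giving the term -[[[[x1, x3], x2], x4], x5]
  x1x3x4x2x5 appears with sign +1, giving the term +[[[[x1, x3], x4], x2], x5]
  x1x3x5x2x4 appears with sign +1, giving the term +[[[[x1, x3], x5], x2], x4]
  x1x3x5x4x2 appears with sign -1, giving the term -[[[[x1, x3], x5], x4], x2]


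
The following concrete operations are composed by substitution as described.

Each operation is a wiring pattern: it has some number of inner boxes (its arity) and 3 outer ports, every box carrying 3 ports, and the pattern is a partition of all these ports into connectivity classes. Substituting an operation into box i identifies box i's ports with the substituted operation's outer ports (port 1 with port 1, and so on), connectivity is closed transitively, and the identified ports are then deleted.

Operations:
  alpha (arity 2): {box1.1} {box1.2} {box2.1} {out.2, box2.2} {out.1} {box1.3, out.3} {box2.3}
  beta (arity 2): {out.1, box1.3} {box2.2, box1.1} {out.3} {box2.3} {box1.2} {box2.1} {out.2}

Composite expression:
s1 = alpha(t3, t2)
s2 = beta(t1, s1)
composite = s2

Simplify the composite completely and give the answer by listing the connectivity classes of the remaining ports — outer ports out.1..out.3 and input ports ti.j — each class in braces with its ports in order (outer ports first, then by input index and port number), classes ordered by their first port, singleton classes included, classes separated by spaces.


{out.1, t1.3} {out.2} {out.3} {t1.1, t2.2} {t1.2} {t2.1} {t2.3} {t3.1} {t3.2} {t3.3}

Connectivity passes through glued beta-boundaries; trace each wire chain.
after alpha, the pattern on (t3, t2) reads {out.1} {out.2, t2.2} {out.3, t3.3} {t2.1} {t2.3} {t3.1} {t3.2} (out.j = its outer ports)
after beta, the pattern on (t1, t3, t2) reads {out.1, t1.3} {out.2} {out.3} {t1.1, t2.2} {t1.2} {t2.1} {t2.3} {t3.1} {t3.2} {t3.3} (out.j = its outer ports)


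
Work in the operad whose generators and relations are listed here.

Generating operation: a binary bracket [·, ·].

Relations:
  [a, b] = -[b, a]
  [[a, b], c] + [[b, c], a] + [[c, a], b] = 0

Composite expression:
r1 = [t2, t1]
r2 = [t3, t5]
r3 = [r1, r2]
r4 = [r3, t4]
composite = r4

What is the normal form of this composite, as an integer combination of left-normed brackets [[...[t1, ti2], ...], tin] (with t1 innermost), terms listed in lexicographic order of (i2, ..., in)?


Left-normed coefficients sit on the t1-initial expansion words.
Composite bracket: [[[t2, t1], [t3, t5]], t4]
Applying ab - ba throughout gives 16 signed words (2^4 = 16).
Coefficients come from the t1-initial words:
  sign of t1t2t3t5t4 is -1, so it contributes -[[[[t1, t2], t3], t5], t4]
  sign of t1t2t5t3t4 is +1, so it contributes +[[[[t1, t2], t5], t3], t4]

-[[[[t1, t2], t3], t5], t4] + [[[[t1, t2], t5], t3], t4]


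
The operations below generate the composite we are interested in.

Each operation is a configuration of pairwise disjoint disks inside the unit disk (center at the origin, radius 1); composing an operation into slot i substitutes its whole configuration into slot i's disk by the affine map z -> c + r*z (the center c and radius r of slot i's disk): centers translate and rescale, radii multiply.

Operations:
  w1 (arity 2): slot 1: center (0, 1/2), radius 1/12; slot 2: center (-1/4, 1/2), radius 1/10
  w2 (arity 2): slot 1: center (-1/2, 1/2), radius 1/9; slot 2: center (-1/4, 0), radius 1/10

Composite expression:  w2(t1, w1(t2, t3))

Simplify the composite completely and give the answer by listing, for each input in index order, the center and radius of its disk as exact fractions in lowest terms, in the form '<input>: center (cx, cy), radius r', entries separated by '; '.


t1: center (-1/2, 1/2), radius 1/9; t2: center (-1/4, 1/20), radius 1/120; t3: center (-11/40, 1/20), radius 1/100

Nesting under w2 composes maps z -> c + r*z down each t-path.
input t1: applying the 1 nested substitution gives center (-1/2, 1/2), radius 1/9
input t2: applying the 2 nested substitutions gives center (-1/4, 1/20), radius 1/120
input t3: applying the 2 nested substitutions gives center (-11/40, 1/20), radius 1/100


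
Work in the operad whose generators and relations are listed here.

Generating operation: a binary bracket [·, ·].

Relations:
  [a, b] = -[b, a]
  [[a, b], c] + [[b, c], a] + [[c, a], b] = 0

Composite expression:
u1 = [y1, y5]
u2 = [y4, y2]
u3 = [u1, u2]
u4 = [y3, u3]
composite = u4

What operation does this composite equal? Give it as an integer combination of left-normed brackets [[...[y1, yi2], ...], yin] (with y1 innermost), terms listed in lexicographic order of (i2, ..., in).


[[[[y1, y5], y2], y4], y3] - [[[[y1, y5], y4], y2], y3]

A multilinear Lie element is pinned by y1-initial words (y1 innermost).
Composite bracket: [y3, [[y1, y5], [y4, y2]]]
Applying ab - ba throughout gives 16 signed words (2^4 = 16).
Collect the words opening with y1:
  sign of y1y5y2y4y3 is +1, so it contributes +[[[[y1, y5], y2], y4], y3]
  sign of y1y5y4y2y3 is -1, so it contributes -[[[[y1, y5], y4], y2], y3]


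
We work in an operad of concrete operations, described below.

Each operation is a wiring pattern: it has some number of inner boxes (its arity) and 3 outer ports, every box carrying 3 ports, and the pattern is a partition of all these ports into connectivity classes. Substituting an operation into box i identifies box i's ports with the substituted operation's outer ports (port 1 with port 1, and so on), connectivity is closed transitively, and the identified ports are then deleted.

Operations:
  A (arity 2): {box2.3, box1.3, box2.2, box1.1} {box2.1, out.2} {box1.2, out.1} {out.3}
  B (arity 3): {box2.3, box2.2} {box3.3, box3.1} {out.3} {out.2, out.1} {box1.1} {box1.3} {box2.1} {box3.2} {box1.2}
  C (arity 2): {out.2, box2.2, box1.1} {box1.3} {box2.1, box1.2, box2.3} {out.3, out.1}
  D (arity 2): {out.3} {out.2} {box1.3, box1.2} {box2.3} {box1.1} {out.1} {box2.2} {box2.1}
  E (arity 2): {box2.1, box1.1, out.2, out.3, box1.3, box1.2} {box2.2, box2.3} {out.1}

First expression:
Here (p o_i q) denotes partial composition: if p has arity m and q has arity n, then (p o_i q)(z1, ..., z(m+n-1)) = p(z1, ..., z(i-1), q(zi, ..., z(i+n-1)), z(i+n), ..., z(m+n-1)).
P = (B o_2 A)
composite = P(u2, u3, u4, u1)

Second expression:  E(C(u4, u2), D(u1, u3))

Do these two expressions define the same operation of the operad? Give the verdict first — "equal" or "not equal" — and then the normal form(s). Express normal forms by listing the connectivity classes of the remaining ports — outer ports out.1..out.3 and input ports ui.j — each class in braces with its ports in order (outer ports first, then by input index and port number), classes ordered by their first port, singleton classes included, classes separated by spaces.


not equal; first: {out.1, out.2} {out.3} {u1.1, u1.3} {u1.2} {u2.1} {u2.2} {u2.3} {u3.1, u3.3, u4.2, u4.3} {u3.2} {u4.1}; second: {out.1} {out.2, out.3, u2.2, u4.1} {u1.1} {u1.2, u1.3} {u2.1, u2.3, u4.2} {u3.1} {u3.2} {u3.3} {u4.3}

The first composite normalizes to {out.1, out.2} {out.3} {u1.1, u1.3} {u1.2} {u2.1} {u2.2} {u2.3} {u3.1, u3.3, u4.2, u4.3} {u3.2} {u4.1}
The second composite normalizes to {out.1} {out.2, out.3, u2.2, u4.1} {u1.1} {u1.2, u1.3} {u2.1, u2.3, u4.2} {u3.1} {u3.2} {u3.3} {u4.3}
Different reductions; not equal.


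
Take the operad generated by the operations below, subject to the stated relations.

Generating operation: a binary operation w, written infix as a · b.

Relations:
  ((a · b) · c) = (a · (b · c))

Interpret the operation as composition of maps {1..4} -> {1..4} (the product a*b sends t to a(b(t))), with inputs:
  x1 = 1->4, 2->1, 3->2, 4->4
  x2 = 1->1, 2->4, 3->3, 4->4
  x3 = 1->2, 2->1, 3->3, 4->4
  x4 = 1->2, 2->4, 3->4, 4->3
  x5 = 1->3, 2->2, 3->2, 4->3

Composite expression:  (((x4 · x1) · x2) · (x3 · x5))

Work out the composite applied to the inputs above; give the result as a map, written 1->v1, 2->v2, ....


1->4, 2->3, 3->3, 4->4


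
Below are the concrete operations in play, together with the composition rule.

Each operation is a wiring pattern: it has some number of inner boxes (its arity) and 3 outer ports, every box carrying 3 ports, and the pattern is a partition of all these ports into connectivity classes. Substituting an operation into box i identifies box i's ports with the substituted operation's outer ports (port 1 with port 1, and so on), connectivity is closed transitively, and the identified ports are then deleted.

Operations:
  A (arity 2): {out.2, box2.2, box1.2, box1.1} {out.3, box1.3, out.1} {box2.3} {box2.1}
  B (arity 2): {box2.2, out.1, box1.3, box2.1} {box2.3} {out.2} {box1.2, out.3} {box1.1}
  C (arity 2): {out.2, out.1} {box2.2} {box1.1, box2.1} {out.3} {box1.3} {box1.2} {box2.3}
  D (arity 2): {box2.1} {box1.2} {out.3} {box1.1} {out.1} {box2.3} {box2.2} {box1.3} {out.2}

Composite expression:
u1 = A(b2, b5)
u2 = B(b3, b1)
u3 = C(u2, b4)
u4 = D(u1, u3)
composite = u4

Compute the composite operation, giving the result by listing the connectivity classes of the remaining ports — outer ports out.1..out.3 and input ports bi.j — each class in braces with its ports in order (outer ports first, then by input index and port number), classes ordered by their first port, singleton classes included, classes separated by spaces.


{out.1} {out.2} {out.3} {b1.1, b1.2, b3.3, b4.1} {b1.3} {b2.1, b2.2, b5.2} {b2.3} {b3.1} {b3.2} {b4.2} {b4.3} {b5.1} {b5.3}


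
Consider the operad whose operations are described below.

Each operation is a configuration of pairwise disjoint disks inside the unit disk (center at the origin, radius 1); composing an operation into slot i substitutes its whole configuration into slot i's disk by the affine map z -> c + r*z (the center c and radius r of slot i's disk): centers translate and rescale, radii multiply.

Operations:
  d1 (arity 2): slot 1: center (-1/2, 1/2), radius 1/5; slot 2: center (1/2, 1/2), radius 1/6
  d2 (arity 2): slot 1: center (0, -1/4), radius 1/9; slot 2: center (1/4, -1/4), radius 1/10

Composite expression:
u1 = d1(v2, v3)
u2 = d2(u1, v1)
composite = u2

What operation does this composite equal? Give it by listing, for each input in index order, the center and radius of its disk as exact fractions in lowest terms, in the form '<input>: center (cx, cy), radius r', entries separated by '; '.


Nesting under d2 composes maps z -> c + r*z down each v-path.
input v2: applying the 2 nested substitutions gives center (-1/18, -7/36), radius 1/45
input v3: applying the 2 nested substitutions gives center (1/18, -7/36), radius 1/54
input v1: applying the 1 nested substitution gives center (1/4, -1/4), radius 1/10

v1: center (1/4, -1/4), radius 1/10; v2: center (-1/18, -7/36), radius 1/45; v3: center (1/18, -7/36), radius 1/54


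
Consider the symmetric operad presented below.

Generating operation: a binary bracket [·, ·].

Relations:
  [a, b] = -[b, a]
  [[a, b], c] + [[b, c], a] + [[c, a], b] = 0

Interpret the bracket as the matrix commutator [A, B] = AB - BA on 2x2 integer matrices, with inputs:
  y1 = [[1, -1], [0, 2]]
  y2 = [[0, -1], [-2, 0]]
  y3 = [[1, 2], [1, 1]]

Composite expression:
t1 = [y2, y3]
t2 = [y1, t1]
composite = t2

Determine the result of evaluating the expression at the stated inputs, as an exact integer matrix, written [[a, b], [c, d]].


[y2, y3] = [[3, 0], [0, -3]]
[y1, [y2, y3]] = [[0, 6], [0, 0]]

[[0, 6], [0, 0]]


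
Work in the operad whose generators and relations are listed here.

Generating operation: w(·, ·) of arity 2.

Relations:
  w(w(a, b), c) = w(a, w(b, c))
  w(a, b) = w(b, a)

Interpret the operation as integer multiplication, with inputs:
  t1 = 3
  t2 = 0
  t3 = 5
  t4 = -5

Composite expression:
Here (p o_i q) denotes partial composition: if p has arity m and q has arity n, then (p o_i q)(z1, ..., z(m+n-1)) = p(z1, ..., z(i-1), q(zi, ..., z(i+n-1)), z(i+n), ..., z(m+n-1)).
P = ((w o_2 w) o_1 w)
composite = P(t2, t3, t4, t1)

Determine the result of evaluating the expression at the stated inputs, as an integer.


0


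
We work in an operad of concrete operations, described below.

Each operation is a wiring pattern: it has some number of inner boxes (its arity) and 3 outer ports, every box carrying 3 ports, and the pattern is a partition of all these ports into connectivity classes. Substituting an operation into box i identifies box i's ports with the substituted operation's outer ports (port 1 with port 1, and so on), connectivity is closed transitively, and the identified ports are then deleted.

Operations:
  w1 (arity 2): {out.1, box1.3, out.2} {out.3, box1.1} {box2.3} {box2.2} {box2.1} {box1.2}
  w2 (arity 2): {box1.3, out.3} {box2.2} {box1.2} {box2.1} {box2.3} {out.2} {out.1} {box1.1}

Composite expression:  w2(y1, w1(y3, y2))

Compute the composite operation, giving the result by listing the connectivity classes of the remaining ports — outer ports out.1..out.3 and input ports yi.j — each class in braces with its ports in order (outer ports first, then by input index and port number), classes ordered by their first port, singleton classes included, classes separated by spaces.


{out.1} {out.2} {out.3, y1.3} {y1.1} {y1.2} {y2.1} {y2.2} {y2.3} {y3.1} {y3.2} {y3.3}

Treat the ports identified at w2 as solder joints: merge, then drop.
w1 over (y3, y2) gives {out.1, out.2, y3.3} {out.3, y3.1} {y2.1} {y2.2} {y2.3} {y3.2}, out.j being that stage's outer ports
w2 over (y1, y3, y2) gives {out.1} {out.2} {out.3, y1.3} {y1.1} {y1.2} {y2.1} {y2.2} {y2.3} {y3.1} {y3.2} {y3.3}, out.j being that stage's outer ports


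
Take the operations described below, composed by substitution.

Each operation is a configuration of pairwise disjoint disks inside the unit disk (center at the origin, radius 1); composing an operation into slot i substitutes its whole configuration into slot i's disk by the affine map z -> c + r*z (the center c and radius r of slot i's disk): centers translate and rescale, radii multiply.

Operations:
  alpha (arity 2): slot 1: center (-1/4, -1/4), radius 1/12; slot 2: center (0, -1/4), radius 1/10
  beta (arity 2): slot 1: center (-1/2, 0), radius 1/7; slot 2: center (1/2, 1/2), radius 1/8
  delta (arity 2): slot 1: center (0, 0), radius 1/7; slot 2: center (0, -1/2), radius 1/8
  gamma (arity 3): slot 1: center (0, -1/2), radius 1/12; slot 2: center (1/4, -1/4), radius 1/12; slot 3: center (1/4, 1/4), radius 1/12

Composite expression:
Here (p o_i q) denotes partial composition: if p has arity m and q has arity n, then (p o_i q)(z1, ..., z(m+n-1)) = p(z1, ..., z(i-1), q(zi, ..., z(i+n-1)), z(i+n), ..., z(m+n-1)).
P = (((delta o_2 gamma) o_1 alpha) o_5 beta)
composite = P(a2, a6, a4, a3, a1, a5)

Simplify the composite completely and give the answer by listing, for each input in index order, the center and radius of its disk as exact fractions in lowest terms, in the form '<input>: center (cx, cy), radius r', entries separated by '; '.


Nesting under delta composes maps z -> c + r*z down each a-path.
a2 passes through 2 substitutions, ending at center (-1/28, -1/28), radius 1/84
a6 passes through 2 substitutions, ending at center (0, -1/28), radius 1/70
a4 passes through 2 substitutions, ending at center (0, -9/16), radius 1/96
a3 passes through 2 substitutions, ending at center (1/32, -17/32), radius 1/96
a1 passes through 3 substitutions, ending at center (5/192, -15/32), radius 1/672
a5 passes through 3 substitutions, ending at center (7/192, -89/192), radius 1/768

a1: center (5/192, -15/32), radius 1/672; a2: center (-1/28, -1/28), radius 1/84; a3: center (1/32, -17/32), radius 1/96; a4: center (0, -9/16), radius 1/96; a5: center (7/192, -89/192), radius 1/768; a6: center (0, -1/28), radius 1/70


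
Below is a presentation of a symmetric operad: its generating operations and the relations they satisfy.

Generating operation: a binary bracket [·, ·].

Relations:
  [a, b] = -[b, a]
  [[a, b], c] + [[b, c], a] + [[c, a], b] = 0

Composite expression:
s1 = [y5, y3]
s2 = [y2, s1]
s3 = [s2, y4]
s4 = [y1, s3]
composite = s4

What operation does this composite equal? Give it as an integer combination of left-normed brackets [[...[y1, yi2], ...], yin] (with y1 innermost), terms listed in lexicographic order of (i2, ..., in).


-[[[[y1, y2], y3], y5], y4] + [[[[y1, y2], y5], y3], y4] + [[[[y1, y3], y5], y2], y4] + [[[[y1, y4], y2], y3], y5] - [[[[y1, y4], y2], y5], y3] - [[[[y1, y4], y3], y5], y2] + [[[[y1, y4], y5], y3], y2] - [[[[y1, y5], y3], y2], y4]

Antisymmetry and Jacobi reduce to y1-anchored left-normed brackets.
Composite bracket: [y1, [[y2, [y5, y3]], y4]]
Full expansion: 16 signed words from ab - ba (2^4 = 16).
The y1-initial words carry the normal form:
  sign of y1y2y3y5y4 is -1, so it contributes -[[[[y1, y2], y3], y5], y4]
  sign of y1y2y5y3y4 is +1, so it contributes +[[[[y1, y2], y5], y3], y4]
  sign of y1y3y5y2y4 is +1, so it contributes +[[[[y1, y3], y5], y2], y4]
  sign of y1y4y2y3y5 is +1, so it contributes +[[[[y1, y4], y2], y3], y5]
  sign of y1y4y2y5y3 is -1, so it contributes -[[[[y1, y4], y2], y5], y3]
  sign of y1y4y3y5y2 is -1, so it contributes -[[[[y1, y4], y3], y5], y2]
  sign of y1y4y5y3y2 is +1, so it contributes +[[[[y1, y4], y5], y3], y2]
  sign of y1y5y3y2y4 is -1, so it contributes -[[[[y1, y5], y3], y2], y4]


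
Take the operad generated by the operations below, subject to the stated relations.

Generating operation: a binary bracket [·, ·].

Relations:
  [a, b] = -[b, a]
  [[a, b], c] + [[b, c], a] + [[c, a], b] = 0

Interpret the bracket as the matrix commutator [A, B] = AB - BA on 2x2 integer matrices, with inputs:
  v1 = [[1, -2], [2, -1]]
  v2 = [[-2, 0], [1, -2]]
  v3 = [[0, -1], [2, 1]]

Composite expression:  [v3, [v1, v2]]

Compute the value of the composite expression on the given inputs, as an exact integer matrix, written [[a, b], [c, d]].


[[2, -4], [-10, -2]]

[v1, v2] = [[-2, 0], [-2, 2]]
[v3, [v1, v2]] = [[2, -4], [-10, -2]]


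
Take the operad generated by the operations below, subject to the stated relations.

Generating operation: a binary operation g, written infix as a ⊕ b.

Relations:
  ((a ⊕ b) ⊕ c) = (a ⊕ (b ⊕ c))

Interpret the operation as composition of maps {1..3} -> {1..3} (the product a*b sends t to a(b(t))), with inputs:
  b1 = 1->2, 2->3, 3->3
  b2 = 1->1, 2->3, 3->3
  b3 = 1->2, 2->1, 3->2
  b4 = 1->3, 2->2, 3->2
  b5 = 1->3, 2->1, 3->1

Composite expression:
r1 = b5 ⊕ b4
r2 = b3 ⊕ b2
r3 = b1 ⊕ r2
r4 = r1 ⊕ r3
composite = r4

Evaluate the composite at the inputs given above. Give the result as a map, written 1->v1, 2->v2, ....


1->1, 2->1, 3->1

(b5 ⊕ b4) = 1->1, 2->1, 3->1
(b3 ⊕ b2) = 1->2, 2->2, 3->2
(b1 ⊕ (b3 ⊕ b2)) = 1->3, 2->3, 3->3
((b5 ⊕ b4) ⊕ (b1 ⊕ (b3 ⊕ b2))) = 1->1, 2->1, 3->1


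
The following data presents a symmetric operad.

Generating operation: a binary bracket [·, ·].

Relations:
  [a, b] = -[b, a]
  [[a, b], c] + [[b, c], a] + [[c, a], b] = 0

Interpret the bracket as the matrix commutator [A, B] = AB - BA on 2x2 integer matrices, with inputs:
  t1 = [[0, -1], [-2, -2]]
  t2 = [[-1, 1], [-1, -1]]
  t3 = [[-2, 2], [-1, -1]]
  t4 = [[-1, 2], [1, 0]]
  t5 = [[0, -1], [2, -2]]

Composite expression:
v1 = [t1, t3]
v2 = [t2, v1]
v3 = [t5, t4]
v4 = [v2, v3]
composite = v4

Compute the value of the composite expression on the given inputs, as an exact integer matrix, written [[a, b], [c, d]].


[t1, t3] = [[5, 3], [4, -5]]
[t2, [t1, t3]] = [[7, -10], [-10, -7]]
[t5, t4] = [[-5, 3], [-4, 5]]
[[t2, [t1, t3]], [t5, t4]] = [[70, -58], [156, -70]]

[[70, -58], [156, -70]]


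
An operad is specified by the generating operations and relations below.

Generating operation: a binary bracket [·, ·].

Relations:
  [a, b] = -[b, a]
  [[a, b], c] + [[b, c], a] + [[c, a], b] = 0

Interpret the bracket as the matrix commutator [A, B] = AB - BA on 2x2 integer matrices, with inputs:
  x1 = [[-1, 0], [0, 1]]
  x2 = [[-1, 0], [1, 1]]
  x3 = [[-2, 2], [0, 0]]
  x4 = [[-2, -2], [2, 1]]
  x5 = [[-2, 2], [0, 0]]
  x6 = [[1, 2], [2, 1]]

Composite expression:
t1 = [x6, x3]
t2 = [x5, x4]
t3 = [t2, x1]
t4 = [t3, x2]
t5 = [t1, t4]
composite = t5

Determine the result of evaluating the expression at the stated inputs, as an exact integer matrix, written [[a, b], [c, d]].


[[224, -480], [-32, -224]]

[x6, x3] = [[-4, 4], [-4, 4]]
[x5, x4] = [[4, 10], [4, -4]]
[[x5, x4], x1] = [[0, 20], [-8, 0]]
[[[x5, x4], x1], x2] = [[20, 40], [16, -20]]
[[x6, x3], [[[x5, x4], x1], x2]] = [[224, -480], [-32, -224]]


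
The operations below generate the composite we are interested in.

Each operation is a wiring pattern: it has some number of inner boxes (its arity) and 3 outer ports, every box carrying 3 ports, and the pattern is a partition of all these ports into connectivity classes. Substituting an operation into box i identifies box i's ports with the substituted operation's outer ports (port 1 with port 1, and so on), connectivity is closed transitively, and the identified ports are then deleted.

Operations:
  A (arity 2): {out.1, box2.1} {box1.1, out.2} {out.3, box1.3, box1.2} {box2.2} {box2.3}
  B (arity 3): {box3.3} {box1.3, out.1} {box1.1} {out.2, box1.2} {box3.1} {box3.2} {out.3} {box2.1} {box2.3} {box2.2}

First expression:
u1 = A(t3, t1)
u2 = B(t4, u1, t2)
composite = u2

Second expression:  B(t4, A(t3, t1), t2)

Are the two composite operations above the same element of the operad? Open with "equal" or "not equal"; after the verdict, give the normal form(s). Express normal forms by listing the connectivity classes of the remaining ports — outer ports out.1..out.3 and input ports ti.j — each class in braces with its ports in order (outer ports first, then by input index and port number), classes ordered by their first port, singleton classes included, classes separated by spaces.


equal — both sides give {out.1, t4.3} {out.2, t4.2} {out.3} {t1.1} {t1.2} {t1.3} {t2.1} {t2.2} {t2.3} {t3.1} {t3.2, t3.3} {t4.1}

Reducing the first expression gives {out.1, t4.3} {out.2, t4.2} {out.3} {t1.1} {t1.2} {t1.3} {t2.1} {t2.2} {t2.3} {t3.1} {t3.2, t3.3} {t4.1}
Reducing the second expression gives {out.1, t4.3} {out.2, t4.2} {out.3} {t1.1} {t1.2} {t1.3} {t2.1} {t2.2} {t2.3} {t3.1} {t3.2, t3.3} {t4.1}
One common form — equal.
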